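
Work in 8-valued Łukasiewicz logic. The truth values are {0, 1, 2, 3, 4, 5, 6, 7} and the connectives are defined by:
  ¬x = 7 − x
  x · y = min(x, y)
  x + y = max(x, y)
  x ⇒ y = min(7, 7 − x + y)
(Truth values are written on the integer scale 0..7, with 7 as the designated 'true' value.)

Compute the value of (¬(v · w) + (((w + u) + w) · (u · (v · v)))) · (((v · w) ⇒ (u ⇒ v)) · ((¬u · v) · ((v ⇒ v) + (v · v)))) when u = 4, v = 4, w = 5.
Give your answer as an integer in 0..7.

v · w = 4 · 5 = 4
¬(v · w) = ¬4 = 3
w + u = 5 + 4 = 5
(w + u) + w = 5 + 5 = 5
v · v = 4 · 4 = 4
u · (v · v) = 4 · 4 = 4
((w + u) + w) · (u · (v · v)) = 5 · 4 = 4
¬(v · w) + (((w + u) + w) · (u · (v · v))) = 3 + 4 = 4
v · w = 4 · 5 = 4
u ⇒ v = 4 ⇒ 4 = 7
(v · w) ⇒ (u ⇒ v) = 4 ⇒ 7 = 7
¬u = ¬4 = 3
¬u · v = 3 · 4 = 3
v ⇒ v = 4 ⇒ 4 = 7
v · v = 4 · 4 = 4
(v ⇒ v) + (v · v) = 7 + 4 = 7
(¬u · v) · ((v ⇒ v) + (v · v)) = 3 · 7 = 3
((v · w) ⇒ (u ⇒ v)) · ((¬u · v) · ((v ⇒ v) + (v · v))) = 7 · 3 = 3
(¬(v · w) + (((w + u) + w) · (u · (v · v)))) · (((v · w) ⇒ (u ⇒ v)) · ((¬u · v) · ((v ⇒ v) + (v · v)))) = 4 · 3 = 3

3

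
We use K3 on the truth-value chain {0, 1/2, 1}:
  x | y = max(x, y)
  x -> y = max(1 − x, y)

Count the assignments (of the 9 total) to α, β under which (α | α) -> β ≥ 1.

5

α = 0, β = 0 ↦ 1  ≥
α = 0, β = 1/2 ↦ 1  ≥
α = 0, β = 1 ↦ 1  ≥
α = 1/2, β = 0 ↦ 1/2  <
α = 1/2, β = 1/2 ↦ 1/2  <
α = 1/2, β = 1 ↦ 1  ≥
α = 1, β = 0 ↦ 0  <
α = 1, β = 1/2 ↦ 1/2  <
α = 1, β = 1 ↦ 1  ≥
So 5 of the 9 assignments meet the threshold.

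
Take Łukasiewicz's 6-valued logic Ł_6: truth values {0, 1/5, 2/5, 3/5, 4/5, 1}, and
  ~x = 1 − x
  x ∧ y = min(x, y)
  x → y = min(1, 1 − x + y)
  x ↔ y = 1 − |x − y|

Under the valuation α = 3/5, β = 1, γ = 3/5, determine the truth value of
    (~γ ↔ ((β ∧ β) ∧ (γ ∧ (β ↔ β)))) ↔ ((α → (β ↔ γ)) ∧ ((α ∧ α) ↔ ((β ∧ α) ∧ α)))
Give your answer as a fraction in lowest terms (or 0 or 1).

~γ = ~3/5 = 2/5
β ∧ β = 1 ∧ 1 = 1
β ↔ β = 1 ↔ 1 = 1
γ ∧ (β ↔ β) = 3/5 ∧ 1 = 3/5
(β ∧ β) ∧ (γ ∧ (β ↔ β)) = 1 ∧ 3/5 = 3/5
~γ ↔ ((β ∧ β) ∧ (γ ∧ (β ↔ β))) = 2/5 ↔ 3/5 = 4/5
β ↔ γ = 1 ↔ 3/5 = 3/5
α → (β ↔ γ) = 3/5 → 3/5 = 1
α ∧ α = 3/5 ∧ 3/5 = 3/5
β ∧ α = 1 ∧ 3/5 = 3/5
(β ∧ α) ∧ α = 3/5 ∧ 3/5 = 3/5
(α ∧ α) ↔ ((β ∧ α) ∧ α) = 3/5 ↔ 3/5 = 1
(α → (β ↔ γ)) ∧ ((α ∧ α) ↔ ((β ∧ α) ∧ α)) = 1 ∧ 1 = 1
(~γ ↔ ((β ∧ β) ∧ (γ ∧ (β ↔ β)))) ↔ ((α → (β ↔ γ)) ∧ ((α ∧ α) ↔ ((β ∧ α) ∧ α))) = 4/5 ↔ 1 = 4/5

4/5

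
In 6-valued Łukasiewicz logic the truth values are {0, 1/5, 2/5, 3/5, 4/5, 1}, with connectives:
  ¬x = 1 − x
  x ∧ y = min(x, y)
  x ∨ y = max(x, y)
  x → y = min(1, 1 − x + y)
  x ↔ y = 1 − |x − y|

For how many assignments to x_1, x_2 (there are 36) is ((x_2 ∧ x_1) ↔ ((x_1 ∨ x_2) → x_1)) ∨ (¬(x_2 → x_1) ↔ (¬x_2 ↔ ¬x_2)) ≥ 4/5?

12

value 1: 6 assignments (counts)
value 4/5: 6 assignments (counts)
value 3/5: 6 assignments
value 2/5: 6 assignments
value 1/5: 6 assignments
value 0: 6 assignments
So 12 of the 36 assignments meet the threshold.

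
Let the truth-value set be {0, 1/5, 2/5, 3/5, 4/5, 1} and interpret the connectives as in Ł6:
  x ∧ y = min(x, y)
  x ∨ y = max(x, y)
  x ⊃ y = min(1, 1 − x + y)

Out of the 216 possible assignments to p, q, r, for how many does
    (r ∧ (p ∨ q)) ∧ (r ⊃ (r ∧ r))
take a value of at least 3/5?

81

value 1: 11 assignments (counts)
value 4/5: 29 assignments (counts)
value 3/5: 41 assignments (counts)
value 2/5: 47 assignments
value 1/5: 47 assignments
value 0: 41 assignments
So 81 of the 216 assignments meet the threshold.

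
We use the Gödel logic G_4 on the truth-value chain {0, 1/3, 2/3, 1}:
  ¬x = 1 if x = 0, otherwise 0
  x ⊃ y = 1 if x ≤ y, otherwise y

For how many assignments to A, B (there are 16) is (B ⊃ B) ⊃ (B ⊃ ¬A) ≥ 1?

7

A = 0, B = 0 ↦ 1  ≥
A = 0, B = 1/3 ↦ 1  ≥
A = 0, B = 2/3 ↦ 1  ≥
A = 0, B = 1 ↦ 1  ≥
A = 1/3, B = 0 ↦ 1  ≥
A = 1/3, B = 1/3 ↦ 0  <
A = 1/3, B = 2/3 ↦ 0  <
A = 1/3, B = 1 ↦ 0  <
A = 2/3, B = 0 ↦ 1  ≥
A = 2/3, B = 1/3 ↦ 0  <
A = 2/3, B = 2/3 ↦ 0  <
A = 2/3, B = 1 ↦ 0  <
A = 1, B = 0 ↦ 1  ≥
A = 1, B = 1/3 ↦ 0  <
A = 1, B = 2/3 ↦ 0  <
A = 1, B = 1 ↦ 0  <
So 7 of the 16 assignments meet the threshold.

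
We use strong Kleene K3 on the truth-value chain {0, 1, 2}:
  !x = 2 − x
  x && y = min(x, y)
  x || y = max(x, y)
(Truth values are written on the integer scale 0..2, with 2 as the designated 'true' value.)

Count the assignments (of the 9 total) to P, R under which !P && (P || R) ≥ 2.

1

P = 0, R = 0 ↦ 0  <
P = 0, R = 1 ↦ 1  <
P = 0, R = 2 ↦ 2  ≥
P = 1, R = 0 ↦ 1  <
P = 1, R = 1 ↦ 1  <
P = 1, R = 2 ↦ 1  <
P = 2, R = 0 ↦ 0  <
P = 2, R = 1 ↦ 0  <
P = 2, R = 2 ↦ 0  <
So 1 of the 9 assignments meets the threshold.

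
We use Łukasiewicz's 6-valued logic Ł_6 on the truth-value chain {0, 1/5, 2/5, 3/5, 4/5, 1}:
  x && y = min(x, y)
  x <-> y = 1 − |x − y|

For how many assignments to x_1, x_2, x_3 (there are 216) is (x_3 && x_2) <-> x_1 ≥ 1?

value 1: 36 assignments (counts)
value 4/5: 60 assignments
value 3/5: 48 assignments
value 2/5: 36 assignments
value 1/5: 24 assignments
value 0: 12 assignments
So 36 of the 216 assignments meet the threshold.

36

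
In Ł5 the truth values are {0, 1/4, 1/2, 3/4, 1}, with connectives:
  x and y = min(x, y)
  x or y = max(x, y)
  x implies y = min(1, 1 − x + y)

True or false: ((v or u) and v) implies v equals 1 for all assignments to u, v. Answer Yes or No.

Yes

At u = 3/4, v = 1/4, for instance:
v or u = 1/4 or 3/4 = 3/4
(v or u) and v = 3/4 and 1/4 = 1/4
((v or u) and v) implies v = 1/4 implies 1/4 = 1
and checking the remaining 24 assignments likewise gives ≥ 1 in every case.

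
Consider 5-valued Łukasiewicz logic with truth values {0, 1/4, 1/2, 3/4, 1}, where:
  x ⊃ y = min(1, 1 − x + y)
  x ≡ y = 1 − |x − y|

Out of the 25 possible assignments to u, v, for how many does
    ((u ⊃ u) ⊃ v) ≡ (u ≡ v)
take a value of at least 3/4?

value 1: 7 assignments (counts)
value 3/4: 7 assignments (counts)
value 1/2: 6 assignments
value 1/4: 3 assignments
value 0: 2 assignments
So 14 of the 25 assignments meet the threshold.

14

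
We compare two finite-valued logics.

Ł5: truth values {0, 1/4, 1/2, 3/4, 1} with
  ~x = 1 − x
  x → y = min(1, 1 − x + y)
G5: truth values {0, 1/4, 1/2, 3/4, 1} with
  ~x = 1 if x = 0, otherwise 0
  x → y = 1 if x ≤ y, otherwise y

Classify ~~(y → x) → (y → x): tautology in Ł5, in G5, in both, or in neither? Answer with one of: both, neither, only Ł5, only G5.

only Ł5

In Ł5: every assignment gives 1 — tautology.
In G5: at x = 1/4, y = 1/2 the value is 1/4 — not a tautology.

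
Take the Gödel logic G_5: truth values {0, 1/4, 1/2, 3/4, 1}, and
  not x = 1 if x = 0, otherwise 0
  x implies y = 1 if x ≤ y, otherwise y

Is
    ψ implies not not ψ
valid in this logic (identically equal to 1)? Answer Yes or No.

Yes

ψ = 0 ↦ 1
ψ = 1/4 ↦ 1
ψ = 1/2 ↦ 1
ψ = 3/4 ↦ 1
ψ = 1 ↦ 1
Every assignment gives a value ≥ 1.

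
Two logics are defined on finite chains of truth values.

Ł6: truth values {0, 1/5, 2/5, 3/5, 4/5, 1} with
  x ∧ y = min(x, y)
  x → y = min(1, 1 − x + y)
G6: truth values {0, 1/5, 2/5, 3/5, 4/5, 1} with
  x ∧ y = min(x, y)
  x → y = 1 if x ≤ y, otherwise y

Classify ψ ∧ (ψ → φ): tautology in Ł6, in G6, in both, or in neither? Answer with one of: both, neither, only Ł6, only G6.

In Ł6: at φ = 0, ψ = 0 the value is 0 — not a tautology.
In G6: at φ = 0, ψ = 0 the value is 0 — not a tautology.

neither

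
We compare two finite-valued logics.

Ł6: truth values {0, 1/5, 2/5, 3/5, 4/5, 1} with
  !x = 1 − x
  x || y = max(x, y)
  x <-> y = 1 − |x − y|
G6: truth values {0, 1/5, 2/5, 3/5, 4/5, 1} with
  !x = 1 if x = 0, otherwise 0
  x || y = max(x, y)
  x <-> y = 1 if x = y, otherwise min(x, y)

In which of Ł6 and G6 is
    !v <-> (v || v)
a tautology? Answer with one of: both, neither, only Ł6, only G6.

neither

In Ł6: at v = 0 the value is 0 — not a tautology.
In G6: at v = 0 the value is 0 — not a tautology.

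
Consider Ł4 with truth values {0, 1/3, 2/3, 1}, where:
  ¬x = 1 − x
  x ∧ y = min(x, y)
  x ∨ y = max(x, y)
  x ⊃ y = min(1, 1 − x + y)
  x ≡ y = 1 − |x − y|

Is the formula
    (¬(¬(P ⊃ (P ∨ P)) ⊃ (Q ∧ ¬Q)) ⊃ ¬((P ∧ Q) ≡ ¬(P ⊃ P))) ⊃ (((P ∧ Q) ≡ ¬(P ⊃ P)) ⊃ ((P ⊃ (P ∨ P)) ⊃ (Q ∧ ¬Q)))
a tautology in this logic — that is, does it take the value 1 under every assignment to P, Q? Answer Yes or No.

Counterexample: take P = 0, Q = 0.
P ∨ P = 0 ∨ 0 = 0
P ⊃ (P ∨ P) = 0 ⊃ 0 = 1
¬(P ⊃ (P ∨ P)) = ¬1 = 0
¬Q = ¬0 = 1
Q ∧ ¬Q = 0 ∧ 1 = 0
¬(P ⊃ (P ∨ P)) ⊃ (Q ∧ ¬Q) = 0 ⊃ 0 = 1
¬(¬(P ⊃ (P ∨ P)) ⊃ (Q ∧ ¬Q)) = ¬1 = 0
P ∧ Q = 0 ∧ 0 = 0
P ⊃ P = 0 ⊃ 0 = 1
¬(P ⊃ P) = ¬1 = 0
(P ∧ Q) ≡ ¬(P ⊃ P) = 0 ≡ 0 = 1
¬((P ∧ Q) ≡ ¬(P ⊃ P)) = ¬1 = 0
¬(¬(P ⊃ (P ∨ P)) ⊃ (Q ∧ ¬Q)) ⊃ ¬((P ∧ Q) ≡ ¬(P ⊃ P)) = 0 ⊃ 0 = 1
P ∧ Q = 0 ∧ 0 = 0
P ⊃ P = 0 ⊃ 0 = 1
¬(P ⊃ P) = ¬1 = 0
(P ∧ Q) ≡ ¬(P ⊃ P) = 0 ≡ 0 = 1
P ∨ P = 0 ∨ 0 = 0
P ⊃ (P ∨ P) = 0 ⊃ 0 = 1
¬Q = ¬0 = 1
Q ∧ ¬Q = 0 ∧ 1 = 0
(P ⊃ (P ∨ P)) ⊃ (Q ∧ ¬Q) = 1 ⊃ 0 = 0
((P ∧ Q) ≡ ¬(P ⊃ P)) ⊃ ((P ⊃ (P ∨ P)) ⊃ (Q ∧ ¬Q)) = 1 ⊃ 0 = 0
(¬(¬(P ⊃ (P ∨ P)) ⊃ (Q ∧ ¬Q)) ⊃ ¬((P ∧ Q) ≡ ¬(P ⊃ P))) ⊃ (((P ∧ Q) ≡ ¬(P ⊃ P)) ⊃ ((P ⊃ (P ∨ P)) ⊃ (Q ∧ ¬Q))) = 1 ⊃ 0 = 0
This gives 0 ≠ 1.

No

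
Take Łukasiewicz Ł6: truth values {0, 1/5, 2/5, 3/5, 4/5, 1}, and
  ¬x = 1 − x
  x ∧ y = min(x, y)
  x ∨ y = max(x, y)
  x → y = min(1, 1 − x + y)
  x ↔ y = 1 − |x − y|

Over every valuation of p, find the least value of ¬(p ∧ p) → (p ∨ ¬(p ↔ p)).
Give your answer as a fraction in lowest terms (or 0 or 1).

0

Take p = 0:
p ∧ p = 0 ∧ 0 = 0
¬(p ∧ p) = ¬0 = 1
p ↔ p = 0 ↔ 0 = 1
¬(p ↔ p) = ¬1 = 0
p ∨ ¬(p ↔ p) = 0 ∨ 0 = 0
¬(p ∧ p) → (p ∨ ¬(p ↔ p)) = 1 → 0 = 0
No assignment yields a value below 0, so this is the minimum.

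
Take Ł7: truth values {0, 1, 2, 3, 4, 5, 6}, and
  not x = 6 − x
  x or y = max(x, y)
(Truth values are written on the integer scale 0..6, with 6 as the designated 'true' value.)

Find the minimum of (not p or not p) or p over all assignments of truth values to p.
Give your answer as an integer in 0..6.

3

Take p = 3:
not p = not 3 = 3
not p = not 3 = 3
not p or not p = 3 or 3 = 3
(not p or not p) or p = 3 or 3 = 3
No assignment yields a value below 3, so this is the minimum.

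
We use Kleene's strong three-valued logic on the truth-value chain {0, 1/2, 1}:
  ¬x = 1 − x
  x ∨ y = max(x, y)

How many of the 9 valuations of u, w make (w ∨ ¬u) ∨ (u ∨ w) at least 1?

7

u = 0, w = 0 ↦ 1  ≥
u = 0, w = 1/2 ↦ 1  ≥
u = 0, w = 1 ↦ 1  ≥
u = 1/2, w = 0 ↦ 1/2  <
u = 1/2, w = 1/2 ↦ 1/2  <
u = 1/2, w = 1 ↦ 1  ≥
u = 1, w = 0 ↦ 1  ≥
u = 1, w = 1/2 ↦ 1  ≥
u = 1, w = 1 ↦ 1  ≥
So 7 of the 9 assignments meet the threshold.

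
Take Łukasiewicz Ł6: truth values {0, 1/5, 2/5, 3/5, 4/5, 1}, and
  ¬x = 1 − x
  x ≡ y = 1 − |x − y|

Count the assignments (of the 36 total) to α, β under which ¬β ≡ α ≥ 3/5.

24

value 1: 6 assignments (counts)
value 4/5: 10 assignments (counts)
value 3/5: 8 assignments (counts)
value 2/5: 6 assignments
value 1/5: 4 assignments
value 0: 2 assignments
So 24 of the 36 assignments meet the threshold.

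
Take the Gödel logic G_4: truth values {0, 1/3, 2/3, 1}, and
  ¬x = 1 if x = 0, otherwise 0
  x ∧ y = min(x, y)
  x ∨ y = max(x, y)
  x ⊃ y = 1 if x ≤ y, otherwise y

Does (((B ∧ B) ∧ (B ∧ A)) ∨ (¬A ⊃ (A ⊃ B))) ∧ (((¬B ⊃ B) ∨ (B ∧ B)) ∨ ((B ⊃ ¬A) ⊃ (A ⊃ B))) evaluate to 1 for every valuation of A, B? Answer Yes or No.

Counterexample: take A = 1/3, B = 0.
B ∧ B = 0 ∧ 0 = 0
B ∧ A = 0 ∧ 1/3 = 0
(B ∧ B) ∧ (B ∧ A) = 0 ∧ 0 = 0
¬A = ¬1/3 = 0
A ⊃ B = 1/3 ⊃ 0 = 0
¬A ⊃ (A ⊃ B) = 0 ⊃ 0 = 1
((B ∧ B) ∧ (B ∧ A)) ∨ (¬A ⊃ (A ⊃ B)) = 0 ∨ 1 = 1
¬B = ¬0 = 1
¬B ⊃ B = 1 ⊃ 0 = 0
B ∧ B = 0 ∧ 0 = 0
(¬B ⊃ B) ∨ (B ∧ B) = 0 ∨ 0 = 0
¬A = ¬1/3 = 0
B ⊃ ¬A = 0 ⊃ 0 = 1
A ⊃ B = 1/3 ⊃ 0 = 0
(B ⊃ ¬A) ⊃ (A ⊃ B) = 1 ⊃ 0 = 0
((¬B ⊃ B) ∨ (B ∧ B)) ∨ ((B ⊃ ¬A) ⊃ (A ⊃ B)) = 0 ∨ 0 = 0
(((B ∧ B) ∧ (B ∧ A)) ∨ (¬A ⊃ (A ⊃ B))) ∧ (((¬B ⊃ B) ∨ (B ∧ B)) ∨ ((B ⊃ ¬A) ⊃ (A ⊃ B))) = 1 ∧ 0 = 0
This gives 0 ≠ 1.

No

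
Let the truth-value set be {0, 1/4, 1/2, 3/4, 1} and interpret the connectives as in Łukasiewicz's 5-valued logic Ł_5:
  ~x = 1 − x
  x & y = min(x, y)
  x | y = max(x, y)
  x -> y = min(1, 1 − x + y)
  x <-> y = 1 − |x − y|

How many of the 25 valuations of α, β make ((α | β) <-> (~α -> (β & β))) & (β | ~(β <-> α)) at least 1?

value 1: 6 assignments (counts)
value 3/4: 7 assignments
value 1/2: 7 assignments
value 1/4: 4 assignments
value 0: 1 assignment
So 6 of the 25 assignments meet the threshold.

6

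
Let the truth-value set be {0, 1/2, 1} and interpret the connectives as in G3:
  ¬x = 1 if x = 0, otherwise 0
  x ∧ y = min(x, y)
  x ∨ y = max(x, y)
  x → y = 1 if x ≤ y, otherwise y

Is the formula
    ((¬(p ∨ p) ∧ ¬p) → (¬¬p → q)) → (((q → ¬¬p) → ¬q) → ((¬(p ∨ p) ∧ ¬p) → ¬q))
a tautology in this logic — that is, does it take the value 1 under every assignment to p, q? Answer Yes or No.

No

Counterexample: take p = 0, q = 1/2.
p ∨ p = 0 ∨ 0 = 0
¬(p ∨ p) = ¬0 = 1
¬p = ¬0 = 1
¬(p ∨ p) ∧ ¬p = 1 ∧ 1 = 1
¬p = ¬0 = 1
¬¬p = ¬1 = 0
¬¬p → q = 0 → 1/2 = 1
(¬(p ∨ p) ∧ ¬p) → (¬¬p → q) = 1 → 1 = 1
¬p = ¬0 = 1
¬¬p = ¬1 = 0
q → ¬¬p = 1/2 → 0 = 0
¬q = ¬1/2 = 0
(q → ¬¬p) → ¬q = 0 → 0 = 1
p ∨ p = 0 ∨ 0 = 0
¬(p ∨ p) = ¬0 = 1
¬p = ¬0 = 1
¬(p ∨ p) ∧ ¬p = 1 ∧ 1 = 1
¬q = ¬1/2 = 0
(¬(p ∨ p) ∧ ¬p) → ¬q = 1 → 0 = 0
((q → ¬¬p) → ¬q) → ((¬(p ∨ p) ∧ ¬p) → ¬q) = 1 → 0 = 0
((¬(p ∨ p) ∧ ¬p) → (¬¬p → q)) → (((q → ¬¬p) → ¬q) → ((¬(p ∨ p) ∧ ¬p) → ¬q)) = 1 → 0 = 0
This gives 0 ≠ 1.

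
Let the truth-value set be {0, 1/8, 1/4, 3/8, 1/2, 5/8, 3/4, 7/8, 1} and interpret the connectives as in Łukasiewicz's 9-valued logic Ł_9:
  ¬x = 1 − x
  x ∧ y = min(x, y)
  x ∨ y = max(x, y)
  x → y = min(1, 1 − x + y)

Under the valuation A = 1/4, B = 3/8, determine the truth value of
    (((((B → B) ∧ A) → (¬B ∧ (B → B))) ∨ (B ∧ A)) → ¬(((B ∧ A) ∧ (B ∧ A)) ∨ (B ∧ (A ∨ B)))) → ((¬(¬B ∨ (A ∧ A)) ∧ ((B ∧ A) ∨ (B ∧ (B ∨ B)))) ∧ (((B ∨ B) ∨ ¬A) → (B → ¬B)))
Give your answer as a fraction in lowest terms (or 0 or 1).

3/4

B → B = 3/8 → 3/8 = 1
(B → B) ∧ A = 1 ∧ 1/4 = 1/4
¬B = ¬3/8 = 5/8
B → B = 3/8 → 3/8 = 1
¬B ∧ (B → B) = 5/8 ∧ 1 = 5/8
((B → B) ∧ A) → (¬B ∧ (B → B)) = 1/4 → 5/8 = 1
B ∧ A = 3/8 ∧ 1/4 = 1/4
(((B → B) ∧ A) → (¬B ∧ (B → B))) ∨ (B ∧ A) = 1 ∨ 1/4 = 1
B ∧ A = 3/8 ∧ 1/4 = 1/4
B ∧ A = 3/8 ∧ 1/4 = 1/4
(B ∧ A) ∧ (B ∧ A) = 1/4 ∧ 1/4 = 1/4
A ∨ B = 1/4 ∨ 3/8 = 3/8
B ∧ (A ∨ B) = 3/8 ∧ 3/8 = 3/8
((B ∧ A) ∧ (B ∧ A)) ∨ (B ∧ (A ∨ B)) = 1/4 ∨ 3/8 = 3/8
¬(((B ∧ A) ∧ (B ∧ A)) ∨ (B ∧ (A ∨ B))) = ¬3/8 = 5/8
((((B → B) ∧ A) → (¬B ∧ (B → B))) ∨ (B ∧ A)) → ¬(((B ∧ A) ∧ (B ∧ A)) ∨ (B ∧ (A ∨ B))) = 1 → 5/8 = 5/8
¬B = ¬3/8 = 5/8
A ∧ A = 1/4 ∧ 1/4 = 1/4
¬B ∨ (A ∧ A) = 5/8 ∨ 1/4 = 5/8
¬(¬B ∨ (A ∧ A)) = ¬5/8 = 3/8
B ∧ A = 3/8 ∧ 1/4 = 1/4
B ∨ B = 3/8 ∨ 3/8 = 3/8
B ∧ (B ∨ B) = 3/8 ∧ 3/8 = 3/8
(B ∧ A) ∨ (B ∧ (B ∨ B)) = 1/4 ∨ 3/8 = 3/8
¬(¬B ∨ (A ∧ A)) ∧ ((B ∧ A) ∨ (B ∧ (B ∨ B))) = 3/8 ∧ 3/8 = 3/8
B ∨ B = 3/8 ∨ 3/8 = 3/8
¬A = ¬1/4 = 3/4
(B ∨ B) ∨ ¬A = 3/8 ∨ 3/4 = 3/4
¬B = ¬3/8 = 5/8
B → ¬B = 3/8 → 5/8 = 1
((B ∨ B) ∨ ¬A) → (B → ¬B) = 3/4 → 1 = 1
(¬(¬B ∨ (A ∧ A)) ∧ ((B ∧ A) ∨ (B ∧ (B ∨ B)))) ∧ (((B ∨ B) ∨ ¬A) → (B → ¬B)) = 3/8 ∧ 1 = 3/8
(((((B → B) ∧ A) → (¬B ∧ (B → B))) ∨ (B ∧ A)) → ¬(((B ∧ A) ∧ (B ∧ A)) ∨ (B ∧ (A ∨ B)))) → ((¬(¬B ∨ (A ∧ A)) ∧ ((B ∧ A) ∨ (B ∧ (B ∨ B)))) ∧ (((B ∨ B) ∨ ¬A) → (B → ¬B))) = 5/8 → 3/8 = 3/4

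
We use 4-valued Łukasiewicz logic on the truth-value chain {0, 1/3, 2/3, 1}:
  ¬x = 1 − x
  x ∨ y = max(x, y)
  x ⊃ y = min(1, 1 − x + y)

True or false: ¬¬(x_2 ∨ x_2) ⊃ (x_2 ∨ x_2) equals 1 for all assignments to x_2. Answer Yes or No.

Yes

x_2 = 0 ↦ 1
x_2 = 1/3 ↦ 1
x_2 = 2/3 ↦ 1
x_2 = 1 ↦ 1
Every assignment gives a value ≥ 1.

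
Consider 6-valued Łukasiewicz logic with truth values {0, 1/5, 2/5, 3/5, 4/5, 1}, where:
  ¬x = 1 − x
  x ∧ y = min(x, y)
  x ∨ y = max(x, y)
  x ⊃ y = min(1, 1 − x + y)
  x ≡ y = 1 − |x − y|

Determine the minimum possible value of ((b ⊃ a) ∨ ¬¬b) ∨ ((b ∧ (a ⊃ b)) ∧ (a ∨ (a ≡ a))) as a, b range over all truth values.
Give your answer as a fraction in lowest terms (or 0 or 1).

Take a = 0, b = 2/5:
b ⊃ a = 2/5 ⊃ 0 = 3/5
¬b = ¬2/5 = 3/5
¬¬b = ¬3/5 = 2/5
(b ⊃ a) ∨ ¬¬b = 3/5 ∨ 2/5 = 3/5
a ⊃ b = 0 ⊃ 2/5 = 1
b ∧ (a ⊃ b) = 2/5 ∧ 1 = 2/5
a ≡ a = 0 ≡ 0 = 1
a ∨ (a ≡ a) = 0 ∨ 1 = 1
(b ∧ (a ⊃ b)) ∧ (a ∨ (a ≡ a)) = 2/5 ∧ 1 = 2/5
((b ⊃ a) ∨ ¬¬b) ∨ ((b ∧ (a ⊃ b)) ∧ (a ∨ (a ≡ a))) = 3/5 ∨ 2/5 = 3/5
No assignment yields a value below 3/5, so this is the minimum.

3/5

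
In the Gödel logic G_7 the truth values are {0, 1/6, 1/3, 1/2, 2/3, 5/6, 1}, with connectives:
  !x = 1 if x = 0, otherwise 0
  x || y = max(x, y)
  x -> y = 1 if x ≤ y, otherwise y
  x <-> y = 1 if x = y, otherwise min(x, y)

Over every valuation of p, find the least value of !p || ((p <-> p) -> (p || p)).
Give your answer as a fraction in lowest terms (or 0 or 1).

1/6

Take p = 1/6:
!p = !1/6 = 0
p <-> p = 1/6 <-> 1/6 = 1
p || p = 1/6 || 1/6 = 1/6
(p <-> p) -> (p || p) = 1 -> 1/6 = 1/6
!p || ((p <-> p) -> (p || p)) = 0 || 1/6 = 1/6
No assignment yields a value below 1/6, so this is the minimum.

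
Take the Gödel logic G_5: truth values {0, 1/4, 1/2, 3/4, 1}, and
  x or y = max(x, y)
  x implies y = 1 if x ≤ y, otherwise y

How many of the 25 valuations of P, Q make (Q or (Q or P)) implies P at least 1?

15

value 1: 15 assignments (counts)
value 3/4: 1 assignment
value 1/2: 2 assignments
value 1/4: 3 assignments
value 0: 4 assignments
So 15 of the 25 assignments meet the threshold.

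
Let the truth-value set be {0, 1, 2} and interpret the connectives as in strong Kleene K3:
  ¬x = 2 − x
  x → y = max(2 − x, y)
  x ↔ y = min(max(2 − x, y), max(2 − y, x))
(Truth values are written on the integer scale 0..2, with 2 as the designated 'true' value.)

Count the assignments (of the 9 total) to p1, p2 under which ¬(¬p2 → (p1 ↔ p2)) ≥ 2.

1

p1 = 0, p2 = 0 ↦ 0  <
p1 = 0, p2 = 1 ↦ 1  <
p1 = 0, p2 = 2 ↦ 0  <
p1 = 1, p2 = 0 ↦ 1  <
p1 = 1, p2 = 1 ↦ 1  <
p1 = 1, p2 = 2 ↦ 0  <
p1 = 2, p2 = 0 ↦ 2  ≥
p1 = 2, p2 = 1 ↦ 1  <
p1 = 2, p2 = 2 ↦ 0  <
So 1 of the 9 assignments meets the threshold.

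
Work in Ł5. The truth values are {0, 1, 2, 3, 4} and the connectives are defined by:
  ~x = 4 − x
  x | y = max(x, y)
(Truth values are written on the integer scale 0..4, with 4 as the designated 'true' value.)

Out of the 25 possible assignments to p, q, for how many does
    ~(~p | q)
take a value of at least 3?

value 4: 1 assignment (counts)
value 3: 3 assignments (counts)
value 2: 5 assignments
value 1: 7 assignments
value 0: 9 assignments
So 4 of the 25 assignments meet the threshold.

4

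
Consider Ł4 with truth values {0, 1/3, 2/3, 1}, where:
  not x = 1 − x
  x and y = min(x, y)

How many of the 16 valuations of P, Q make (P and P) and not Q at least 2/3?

4

P = 0, Q = 0 ↦ 0  <
P = 0, Q = 1/3 ↦ 0  <
P = 0, Q = 2/3 ↦ 0  <
P = 0, Q = 1 ↦ 0  <
P = 1/3, Q = 0 ↦ 1/3  <
P = 1/3, Q = 1/3 ↦ 1/3  <
P = 1/3, Q = 2/3 ↦ 1/3  <
P = 1/3, Q = 1 ↦ 0  <
P = 2/3, Q = 0 ↦ 2/3  ≥
P = 2/3, Q = 1/3 ↦ 2/3  ≥
P = 2/3, Q = 2/3 ↦ 1/3  <
P = 2/3, Q = 1 ↦ 0  <
P = 1, Q = 0 ↦ 1  ≥
P = 1, Q = 1/3 ↦ 2/3  ≥
P = 1, Q = 2/3 ↦ 1/3  <
P = 1, Q = 1 ↦ 0  <
So 4 of the 16 assignments meet the threshold.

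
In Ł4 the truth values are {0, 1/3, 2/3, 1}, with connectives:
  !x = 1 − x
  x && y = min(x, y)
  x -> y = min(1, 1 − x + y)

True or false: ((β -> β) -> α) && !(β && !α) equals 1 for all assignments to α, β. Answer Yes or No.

No

Counterexample: take α = 0, β = 0.
β -> β = 0 -> 0 = 1
(β -> β) -> α = 1 -> 0 = 0
!α = !0 = 1
β && !α = 0 && 1 = 0
!(β && !α) = !0 = 1
((β -> β) -> α) && !(β && !α) = 0 && 1 = 0
This gives 0 ≠ 1.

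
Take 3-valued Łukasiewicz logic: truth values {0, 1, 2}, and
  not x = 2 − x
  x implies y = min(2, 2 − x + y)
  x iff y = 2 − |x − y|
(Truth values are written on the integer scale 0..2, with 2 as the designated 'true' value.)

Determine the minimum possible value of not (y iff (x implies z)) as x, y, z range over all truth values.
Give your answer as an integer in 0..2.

0

Take x = 0, y = 2, z = 0:
x implies z = 0 implies 0 = 2
y iff (x implies z) = 2 iff 2 = 2
not (y iff (x implies z)) = not 2 = 0
No assignment yields a value below 0, so this is the minimum.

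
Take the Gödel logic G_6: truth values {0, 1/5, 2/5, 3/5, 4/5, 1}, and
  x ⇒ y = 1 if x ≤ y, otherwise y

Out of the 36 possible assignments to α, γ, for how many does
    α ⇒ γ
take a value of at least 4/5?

22

value 1: 21 assignments (counts)
value 4/5: 1 assignment (counts)
value 3/5: 2 assignments
value 2/5: 3 assignments
value 1/5: 4 assignments
value 0: 5 assignments
So 22 of the 36 assignments meet the threshold.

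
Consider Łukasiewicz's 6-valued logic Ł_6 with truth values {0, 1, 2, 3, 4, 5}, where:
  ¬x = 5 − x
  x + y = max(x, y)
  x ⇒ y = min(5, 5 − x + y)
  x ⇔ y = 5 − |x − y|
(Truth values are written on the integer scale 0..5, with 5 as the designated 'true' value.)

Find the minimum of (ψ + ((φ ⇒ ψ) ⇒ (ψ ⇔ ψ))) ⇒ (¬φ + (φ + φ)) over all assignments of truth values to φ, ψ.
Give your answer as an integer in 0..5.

Take φ = 2, ψ = 0:
φ ⇒ ψ = 2 ⇒ 0 = 3
ψ ⇔ ψ = 0 ⇔ 0 = 5
(φ ⇒ ψ) ⇒ (ψ ⇔ ψ) = 3 ⇒ 5 = 5
ψ + ((φ ⇒ ψ) ⇒ (ψ ⇔ ψ)) = 0 + 5 = 5
¬φ = ¬2 = 3
φ + φ = 2 + 2 = 2
¬φ + (φ + φ) = 3 + 2 = 3
(ψ + ((φ ⇒ ψ) ⇒ (ψ ⇔ ψ))) ⇒ (¬φ + (φ + φ)) = 5 ⇒ 3 = 3
No assignment yields a value below 3, so this is the minimum.

3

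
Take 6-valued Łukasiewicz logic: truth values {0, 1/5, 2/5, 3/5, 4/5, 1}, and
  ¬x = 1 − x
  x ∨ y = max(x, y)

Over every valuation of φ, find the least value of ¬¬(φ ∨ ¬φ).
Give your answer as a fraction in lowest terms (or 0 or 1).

Take φ = 2/5:
¬φ = ¬2/5 = 3/5
φ ∨ ¬φ = 2/5 ∨ 3/5 = 3/5
¬(φ ∨ ¬φ) = ¬3/5 = 2/5
¬¬(φ ∨ ¬φ) = ¬2/5 = 3/5
No assignment yields a value below 3/5, so this is the minimum.

3/5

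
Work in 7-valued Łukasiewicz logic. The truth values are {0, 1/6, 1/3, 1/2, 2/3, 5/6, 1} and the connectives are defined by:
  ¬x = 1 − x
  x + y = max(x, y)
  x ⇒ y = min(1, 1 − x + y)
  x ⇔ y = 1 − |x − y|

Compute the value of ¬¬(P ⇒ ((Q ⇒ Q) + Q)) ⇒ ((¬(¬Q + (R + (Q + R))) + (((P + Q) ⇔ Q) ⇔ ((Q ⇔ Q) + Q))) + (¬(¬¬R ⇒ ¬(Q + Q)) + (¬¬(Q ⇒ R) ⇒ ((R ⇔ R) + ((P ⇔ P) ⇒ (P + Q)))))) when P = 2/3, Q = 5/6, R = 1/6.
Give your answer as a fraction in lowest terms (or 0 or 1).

Q ⇒ Q = 5/6 ⇒ 5/6 = 1
(Q ⇒ Q) + Q = 1 + 5/6 = 1
P ⇒ ((Q ⇒ Q) + Q) = 2/3 ⇒ 1 = 1
¬(P ⇒ ((Q ⇒ Q) + Q)) = ¬1 = 0
¬¬(P ⇒ ((Q ⇒ Q) + Q)) = ¬0 = 1
¬Q = ¬5/6 = 1/6
Q + R = 5/6 + 1/6 = 5/6
R + (Q + R) = 1/6 + 5/6 = 5/6
¬Q + (R + (Q + R)) = 1/6 + 5/6 = 5/6
¬(¬Q + (R + (Q + R))) = ¬5/6 = 1/6
P + Q = 2/3 + 5/6 = 5/6
(P + Q) ⇔ Q = 5/6 ⇔ 5/6 = 1
Q ⇔ Q = 5/6 ⇔ 5/6 = 1
(Q ⇔ Q) + Q = 1 + 5/6 = 1
((P + Q) ⇔ Q) ⇔ ((Q ⇔ Q) + Q) = 1 ⇔ 1 = 1
¬(¬Q + (R + (Q + R))) + (((P + Q) ⇔ Q) ⇔ ((Q ⇔ Q) + Q)) = 1/6 + 1 = 1
¬R = ¬1/6 = 5/6
¬¬R = ¬5/6 = 1/6
Q + Q = 5/6 + 5/6 = 5/6
¬(Q + Q) = ¬5/6 = 1/6
¬¬R ⇒ ¬(Q + Q) = 1/6 ⇒ 1/6 = 1
¬(¬¬R ⇒ ¬(Q + Q)) = ¬1 = 0
Q ⇒ R = 5/6 ⇒ 1/6 = 1/3
¬(Q ⇒ R) = ¬1/3 = 2/3
¬¬(Q ⇒ R) = ¬2/3 = 1/3
R ⇔ R = 1/6 ⇔ 1/6 = 1
P ⇔ P = 2/3 ⇔ 2/3 = 1
P + Q = 2/3 + 5/6 = 5/6
(P ⇔ P) ⇒ (P + Q) = 1 ⇒ 5/6 = 5/6
(R ⇔ R) + ((P ⇔ P) ⇒ (P + Q)) = 1 + 5/6 = 1
¬¬(Q ⇒ R) ⇒ ((R ⇔ R) + ((P ⇔ P) ⇒ (P + Q))) = 1/3 ⇒ 1 = 1
¬(¬¬R ⇒ ¬(Q + Q)) + (¬¬(Q ⇒ R) ⇒ ((R ⇔ R) + ((P ⇔ P) ⇒ (P + Q)))) = 0 + 1 = 1
(¬(¬Q + (R + (Q + R))) + (((P + Q) ⇔ Q) ⇔ ((Q ⇔ Q) + Q))) + (¬(¬¬R ⇒ ¬(Q + Q)) + (¬¬(Q ⇒ R) ⇒ ((R ⇔ R) + ((P ⇔ P) ⇒ (P + Q))))) = 1 + 1 = 1
¬¬(P ⇒ ((Q ⇒ Q) + Q)) ⇒ ((¬(¬Q + (R + (Q + R))) + (((P + Q) ⇔ Q) ⇔ ((Q ⇔ Q) + Q))) + (¬(¬¬R ⇒ ¬(Q + Q)) + (¬¬(Q ⇒ R) ⇒ ((R ⇔ R) + ((P ⇔ P) ⇒ (P + Q)))))) = 1 ⇒ 1 = 1

1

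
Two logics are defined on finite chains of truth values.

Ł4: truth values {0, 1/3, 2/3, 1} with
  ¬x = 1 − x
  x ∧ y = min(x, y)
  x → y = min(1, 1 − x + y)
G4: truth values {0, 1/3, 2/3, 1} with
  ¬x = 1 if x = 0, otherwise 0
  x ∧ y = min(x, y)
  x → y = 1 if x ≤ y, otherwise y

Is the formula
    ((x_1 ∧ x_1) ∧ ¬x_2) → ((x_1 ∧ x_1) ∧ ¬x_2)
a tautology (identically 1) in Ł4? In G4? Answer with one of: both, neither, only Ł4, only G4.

both

In Ł4: every assignment gives 1 — tautology.
In G4: every assignment gives 1 — tautology.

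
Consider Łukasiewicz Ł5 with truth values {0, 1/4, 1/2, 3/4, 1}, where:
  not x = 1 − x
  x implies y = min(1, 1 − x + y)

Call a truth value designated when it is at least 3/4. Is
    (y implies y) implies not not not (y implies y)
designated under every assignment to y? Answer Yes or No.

Counterexample: take y = 0.
y implies y = 0 implies 0 = 1
not (y implies y) = not 1 = 0
not not (y implies y) = not 0 = 1
not not not (y implies y) = not 1 = 0
(y implies y) implies not not not (y implies y) = 1 implies 0 = 0
This gives 0, which is below 3/4.

No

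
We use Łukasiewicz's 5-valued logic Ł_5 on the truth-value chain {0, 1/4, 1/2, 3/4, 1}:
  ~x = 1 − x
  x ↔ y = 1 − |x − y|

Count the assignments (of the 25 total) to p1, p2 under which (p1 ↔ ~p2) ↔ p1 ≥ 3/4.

14

value 1: 7 assignments (counts)
value 3/4: 7 assignments (counts)
value 1/2: 6 assignments
value 1/4: 3 assignments
value 0: 2 assignments
So 14 of the 25 assignments meet the threshold.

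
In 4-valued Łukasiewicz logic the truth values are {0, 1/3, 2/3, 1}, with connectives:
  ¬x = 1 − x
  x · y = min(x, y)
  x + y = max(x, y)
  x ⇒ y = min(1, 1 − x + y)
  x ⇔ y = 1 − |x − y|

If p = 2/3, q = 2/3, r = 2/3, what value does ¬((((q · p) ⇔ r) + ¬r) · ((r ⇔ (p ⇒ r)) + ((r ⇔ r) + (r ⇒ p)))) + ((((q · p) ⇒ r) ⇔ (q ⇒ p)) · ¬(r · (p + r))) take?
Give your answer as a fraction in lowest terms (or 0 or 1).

1/3

q · p = 2/3 · 2/3 = 2/3
(q · p) ⇔ r = 2/3 ⇔ 2/3 = 1
¬r = ¬2/3 = 1/3
((q · p) ⇔ r) + ¬r = 1 + 1/3 = 1
p ⇒ r = 2/3 ⇒ 2/3 = 1
r ⇔ (p ⇒ r) = 2/3 ⇔ 1 = 2/3
r ⇔ r = 2/3 ⇔ 2/3 = 1
r ⇒ p = 2/3 ⇒ 2/3 = 1
(r ⇔ r) + (r ⇒ p) = 1 + 1 = 1
(r ⇔ (p ⇒ r)) + ((r ⇔ r) + (r ⇒ p)) = 2/3 + 1 = 1
(((q · p) ⇔ r) + ¬r) · ((r ⇔ (p ⇒ r)) + ((r ⇔ r) + (r ⇒ p))) = 1 · 1 = 1
¬((((q · p) ⇔ r) + ¬r) · ((r ⇔ (p ⇒ r)) + ((r ⇔ r) + (r ⇒ p)))) = ¬1 = 0
q · p = 2/3 · 2/3 = 2/3
(q · p) ⇒ r = 2/3 ⇒ 2/3 = 1
q ⇒ p = 2/3 ⇒ 2/3 = 1
((q · p) ⇒ r) ⇔ (q ⇒ p) = 1 ⇔ 1 = 1
p + r = 2/3 + 2/3 = 2/3
r · (p + r) = 2/3 · 2/3 = 2/3
¬(r · (p + r)) = ¬2/3 = 1/3
(((q · p) ⇒ r) ⇔ (q ⇒ p)) · ¬(r · (p + r)) = 1 · 1/3 = 1/3
¬((((q · p) ⇔ r) + ¬r) · ((r ⇔ (p ⇒ r)) + ((r ⇔ r) + (r ⇒ p)))) + ((((q · p) ⇒ r) ⇔ (q ⇒ p)) · ¬(r · (p + r))) = 0 + 1/3 = 1/3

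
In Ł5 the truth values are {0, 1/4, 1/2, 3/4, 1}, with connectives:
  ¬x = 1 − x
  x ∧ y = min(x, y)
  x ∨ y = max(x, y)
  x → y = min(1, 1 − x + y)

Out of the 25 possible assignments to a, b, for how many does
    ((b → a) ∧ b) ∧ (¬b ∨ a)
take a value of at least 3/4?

value 1: 1 assignment (counts)
value 3/4: 3 assignments (counts)
value 1/2: 7 assignments
value 1/4: 8 assignments
value 0: 6 assignments
So 4 of the 25 assignments meet the threshold.

4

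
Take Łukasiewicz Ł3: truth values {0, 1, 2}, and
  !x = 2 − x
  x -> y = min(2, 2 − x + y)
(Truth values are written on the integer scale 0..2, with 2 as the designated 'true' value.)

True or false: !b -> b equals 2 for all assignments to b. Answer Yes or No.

Counterexample: take b = 0.
!b = !0 = 2
!b -> b = 2 -> 0 = 0
This gives 0 ≠ 2.

No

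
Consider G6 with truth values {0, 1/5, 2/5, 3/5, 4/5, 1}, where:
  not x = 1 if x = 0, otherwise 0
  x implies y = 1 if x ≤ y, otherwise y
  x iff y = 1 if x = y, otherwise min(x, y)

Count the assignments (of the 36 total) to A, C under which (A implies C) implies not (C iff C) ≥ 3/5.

value 1: 5 assignments (counts)
value 0: 31 assignments
So 5 of the 36 assignments meet the threshold.

5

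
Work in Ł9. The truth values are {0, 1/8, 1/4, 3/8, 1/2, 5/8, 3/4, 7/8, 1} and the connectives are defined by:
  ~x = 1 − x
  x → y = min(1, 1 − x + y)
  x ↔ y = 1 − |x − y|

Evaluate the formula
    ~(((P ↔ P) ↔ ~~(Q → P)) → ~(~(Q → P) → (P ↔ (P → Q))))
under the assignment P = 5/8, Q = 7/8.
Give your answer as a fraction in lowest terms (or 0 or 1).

P ↔ P = 5/8 ↔ 5/8 = 1
Q → P = 7/8 → 5/8 = 3/4
~(Q → P) = ~3/4 = 1/4
~~(Q → P) = ~1/4 = 3/4
(P ↔ P) ↔ ~~(Q → P) = 1 ↔ 3/4 = 3/4
Q → P = 7/8 → 5/8 = 3/4
~(Q → P) = ~3/4 = 1/4
P → Q = 5/8 → 7/8 = 1
P ↔ (P → Q) = 5/8 ↔ 1 = 5/8
~(Q → P) → (P ↔ (P → Q)) = 1/4 → 5/8 = 1
~(~(Q → P) → (P ↔ (P → Q))) = ~1 = 0
((P ↔ P) ↔ ~~(Q → P)) → ~(~(Q → P) → (P ↔ (P → Q))) = 3/4 → 0 = 1/4
~(((P ↔ P) ↔ ~~(Q → P)) → ~(~(Q → P) → (P ↔ (P → Q)))) = ~1/4 = 3/4

3/4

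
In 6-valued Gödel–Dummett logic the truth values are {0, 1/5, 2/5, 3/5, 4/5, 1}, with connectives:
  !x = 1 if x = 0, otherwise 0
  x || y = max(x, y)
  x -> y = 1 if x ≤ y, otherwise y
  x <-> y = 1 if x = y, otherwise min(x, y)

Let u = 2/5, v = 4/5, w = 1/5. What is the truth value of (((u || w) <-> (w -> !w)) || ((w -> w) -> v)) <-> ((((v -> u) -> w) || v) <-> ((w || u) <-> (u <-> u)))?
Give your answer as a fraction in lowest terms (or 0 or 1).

2/5

u || w = 2/5 || 1/5 = 2/5
!w = !1/5 = 0
w -> !w = 1/5 -> 0 = 0
(u || w) <-> (w -> !w) = 2/5 <-> 0 = 0
w -> w = 1/5 -> 1/5 = 1
(w -> w) -> v = 1 -> 4/5 = 4/5
((u || w) <-> (w -> !w)) || ((w -> w) -> v) = 0 || 4/5 = 4/5
v -> u = 4/5 -> 2/5 = 2/5
(v -> u) -> w = 2/5 -> 1/5 = 1/5
((v -> u) -> w) || v = 1/5 || 4/5 = 4/5
w || u = 1/5 || 2/5 = 2/5
u <-> u = 2/5 <-> 2/5 = 1
(w || u) <-> (u <-> u) = 2/5 <-> 1 = 2/5
(((v -> u) -> w) || v) <-> ((w || u) <-> (u <-> u)) = 4/5 <-> 2/5 = 2/5
(((u || w) <-> (w -> !w)) || ((w -> w) -> v)) <-> ((((v -> u) -> w) || v) <-> ((w || u) <-> (u <-> u))) = 4/5 <-> 2/5 = 2/5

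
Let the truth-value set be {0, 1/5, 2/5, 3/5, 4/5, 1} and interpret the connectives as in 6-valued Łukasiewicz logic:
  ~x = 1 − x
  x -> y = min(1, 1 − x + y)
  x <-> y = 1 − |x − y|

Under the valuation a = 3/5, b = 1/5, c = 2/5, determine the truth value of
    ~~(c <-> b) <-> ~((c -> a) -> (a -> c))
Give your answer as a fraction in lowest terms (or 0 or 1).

c <-> b = 2/5 <-> 1/5 = 4/5
~(c <-> b) = ~4/5 = 1/5
~~(c <-> b) = ~1/5 = 4/5
c -> a = 2/5 -> 3/5 = 1
a -> c = 3/5 -> 2/5 = 4/5
(c -> a) -> (a -> c) = 1 -> 4/5 = 4/5
~((c -> a) -> (a -> c)) = ~4/5 = 1/5
~~(c <-> b) <-> ~((c -> a) -> (a -> c)) = 4/5 <-> 1/5 = 2/5

2/5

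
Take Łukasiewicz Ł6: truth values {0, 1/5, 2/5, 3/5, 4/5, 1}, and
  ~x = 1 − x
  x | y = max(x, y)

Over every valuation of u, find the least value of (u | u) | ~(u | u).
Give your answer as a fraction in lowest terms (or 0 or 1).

3/5

Take u = 2/5:
u | u = 2/5 | 2/5 = 2/5
u | u = 2/5 | 2/5 = 2/5
~(u | u) = ~2/5 = 3/5
(u | u) | ~(u | u) = 2/5 | 3/5 = 3/5
No assignment yields a value below 3/5, so this is the minimum.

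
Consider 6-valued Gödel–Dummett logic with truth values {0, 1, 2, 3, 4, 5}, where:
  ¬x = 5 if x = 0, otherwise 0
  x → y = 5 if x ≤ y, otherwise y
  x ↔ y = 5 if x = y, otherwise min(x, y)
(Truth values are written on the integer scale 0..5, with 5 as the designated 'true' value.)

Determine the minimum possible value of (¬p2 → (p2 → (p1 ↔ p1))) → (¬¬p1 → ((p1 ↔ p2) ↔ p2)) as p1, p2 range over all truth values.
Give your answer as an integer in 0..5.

Take p1 = 1, p2 = 1:
¬p2 = ¬1 = 0
p1 ↔ p1 = 1 ↔ 1 = 5
p2 → (p1 ↔ p1) = 1 → 5 = 5
¬p2 → (p2 → (p1 ↔ p1)) = 0 → 5 = 5
¬p1 = ¬1 = 0
¬¬p1 = ¬0 = 5
p1 ↔ p2 = 1 ↔ 1 = 5
(p1 ↔ p2) ↔ p2 = 5 ↔ 1 = 1
¬¬p1 → ((p1 ↔ p2) ↔ p2) = 5 → 1 = 1
(¬p2 → (p2 → (p1 ↔ p1))) → (¬¬p1 → ((p1 ↔ p2) ↔ p2)) = 5 → 1 = 1
No assignment yields a value below 1, so this is the minimum.

1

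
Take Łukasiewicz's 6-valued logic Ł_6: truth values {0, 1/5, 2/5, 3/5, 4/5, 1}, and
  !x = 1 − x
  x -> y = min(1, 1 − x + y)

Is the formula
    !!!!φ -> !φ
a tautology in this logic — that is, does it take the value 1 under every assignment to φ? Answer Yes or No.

Counterexample: take φ = 3/5.
!φ = !3/5 = 2/5
!!φ = !2/5 = 3/5
!!!φ = !3/5 = 2/5
!!!!φ = !2/5 = 3/5
!φ = !3/5 = 2/5
!!!!φ -> !φ = 3/5 -> 2/5 = 4/5
This gives 4/5 ≠ 1.

No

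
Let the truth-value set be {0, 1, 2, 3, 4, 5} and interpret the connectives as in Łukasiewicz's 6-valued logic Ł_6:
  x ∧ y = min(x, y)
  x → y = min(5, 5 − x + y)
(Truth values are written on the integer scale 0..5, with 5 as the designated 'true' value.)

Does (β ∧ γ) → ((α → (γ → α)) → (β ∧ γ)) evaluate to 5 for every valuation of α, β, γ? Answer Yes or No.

Yes

At α = 4, β = 4, γ = 2, for instance:
β ∧ γ = 4 ∧ 2 = 2
γ → α = 2 → 4 = 5
α → (γ → α) = 4 → 5 = 5
(α → (γ → α)) → (β ∧ γ) = 5 → 2 = 2
(β ∧ γ) → ((α → (γ → α)) → (β ∧ γ)) = 2 → 2 = 5
and checking the remaining 215 assignments likewise gives ≥ 5 in every case.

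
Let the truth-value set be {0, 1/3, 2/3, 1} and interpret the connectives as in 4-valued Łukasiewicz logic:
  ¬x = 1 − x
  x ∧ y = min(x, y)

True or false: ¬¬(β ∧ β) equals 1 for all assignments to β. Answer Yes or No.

Counterexample: take β = 0.
β ∧ β = 0 ∧ 0 = 0
¬(β ∧ β) = ¬0 = 1
¬¬(β ∧ β) = ¬1 = 0
This gives 0 ≠ 1.

No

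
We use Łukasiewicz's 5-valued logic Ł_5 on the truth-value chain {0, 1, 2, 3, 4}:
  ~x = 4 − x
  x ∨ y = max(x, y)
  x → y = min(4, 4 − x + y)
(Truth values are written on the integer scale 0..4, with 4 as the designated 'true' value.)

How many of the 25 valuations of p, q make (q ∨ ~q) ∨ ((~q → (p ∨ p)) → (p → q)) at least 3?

24

value 4: 20 assignments (counts)
value 3: 4 assignments (counts)
value 2: 1 assignment
So 24 of the 25 assignments meet the threshold.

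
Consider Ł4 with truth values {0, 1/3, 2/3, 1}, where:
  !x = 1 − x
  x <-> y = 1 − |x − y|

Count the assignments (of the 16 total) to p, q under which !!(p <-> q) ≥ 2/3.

p = 0, q = 0 ↦ 1  ≥
p = 0, q = 1/3 ↦ 2/3  ≥
p = 0, q = 2/3 ↦ 1/3  <
p = 0, q = 1 ↦ 0  <
p = 1/3, q = 0 ↦ 2/3  ≥
p = 1/3, q = 1/3 ↦ 1  ≥
p = 1/3, q = 2/3 ↦ 2/3  ≥
p = 1/3, q = 1 ↦ 1/3  <
p = 2/3, q = 0 ↦ 1/3  <
p = 2/3, q = 1/3 ↦ 2/3  ≥
p = 2/3, q = 2/3 ↦ 1  ≥
p = 2/3, q = 1 ↦ 2/3  ≥
p = 1, q = 0 ↦ 0  <
p = 1, q = 1/3 ↦ 1/3  <
p = 1, q = 2/3 ↦ 2/3  ≥
p = 1, q = 1 ↦ 1  ≥
So 10 of the 16 assignments meet the threshold.

10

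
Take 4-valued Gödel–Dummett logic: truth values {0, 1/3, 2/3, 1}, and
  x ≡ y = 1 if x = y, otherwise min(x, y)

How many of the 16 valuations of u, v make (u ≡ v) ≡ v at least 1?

u = 0, v = 0 ↦ 0  <
u = 0, v = 1/3 ↦ 0  <
u = 0, v = 2/3 ↦ 0  <
u = 0, v = 1 ↦ 0  <
u = 1/3, v = 0 ↦ 1  ≥
u = 1/3, v = 1/3 ↦ 1/3  <
u = 1/3, v = 2/3 ↦ 1/3  <
u = 1/3, v = 1 ↦ 1/3  <
u = 2/3, v = 0 ↦ 1  ≥
u = 2/3, v = 1/3 ↦ 1  ≥
u = 2/3, v = 2/3 ↦ 2/3  <
u = 2/3, v = 1 ↦ 2/3  <
u = 1, v = 0 ↦ 1  ≥
u = 1, v = 1/3 ↦ 1  ≥
u = 1, v = 2/3 ↦ 1  ≥
u = 1, v = 1 ↦ 1  ≥
So 7 of the 16 assignments meet the threshold.

7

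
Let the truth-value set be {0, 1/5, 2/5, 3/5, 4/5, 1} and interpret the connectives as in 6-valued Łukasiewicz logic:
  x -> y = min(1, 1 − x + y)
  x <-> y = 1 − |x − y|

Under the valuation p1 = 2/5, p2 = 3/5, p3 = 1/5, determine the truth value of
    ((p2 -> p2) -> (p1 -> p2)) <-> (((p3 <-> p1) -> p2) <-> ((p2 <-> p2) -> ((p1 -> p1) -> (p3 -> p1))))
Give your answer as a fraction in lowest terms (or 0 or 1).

4/5

p2 -> p2 = 3/5 -> 3/5 = 1
p1 -> p2 = 2/5 -> 3/5 = 1
(p2 -> p2) -> (p1 -> p2) = 1 -> 1 = 1
p3 <-> p1 = 1/5 <-> 2/5 = 4/5
(p3 <-> p1) -> p2 = 4/5 -> 3/5 = 4/5
p2 <-> p2 = 3/5 <-> 3/5 = 1
p1 -> p1 = 2/5 -> 2/5 = 1
p3 -> p1 = 1/5 -> 2/5 = 1
(p1 -> p1) -> (p3 -> p1) = 1 -> 1 = 1
(p2 <-> p2) -> ((p1 -> p1) -> (p3 -> p1)) = 1 -> 1 = 1
((p3 <-> p1) -> p2) <-> ((p2 <-> p2) -> ((p1 -> p1) -> (p3 -> p1))) = 4/5 <-> 1 = 4/5
((p2 -> p2) -> (p1 -> p2)) <-> (((p3 <-> p1) -> p2) <-> ((p2 <-> p2) -> ((p1 -> p1) -> (p3 -> p1)))) = 1 <-> 4/5 = 4/5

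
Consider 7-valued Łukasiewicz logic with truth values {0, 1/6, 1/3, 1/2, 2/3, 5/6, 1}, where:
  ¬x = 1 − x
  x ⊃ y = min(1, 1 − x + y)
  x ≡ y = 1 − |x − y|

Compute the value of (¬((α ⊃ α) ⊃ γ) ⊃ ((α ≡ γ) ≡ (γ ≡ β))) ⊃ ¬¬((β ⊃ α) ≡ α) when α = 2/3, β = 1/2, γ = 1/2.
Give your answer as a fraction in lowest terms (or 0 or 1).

2/3

α ⊃ α = 2/3 ⊃ 2/3 = 1
(α ⊃ α) ⊃ γ = 1 ⊃ 1/2 = 1/2
¬((α ⊃ α) ⊃ γ) = ¬1/2 = 1/2
α ≡ γ = 2/3 ≡ 1/2 = 5/6
γ ≡ β = 1/2 ≡ 1/2 = 1
(α ≡ γ) ≡ (γ ≡ β) = 5/6 ≡ 1 = 5/6
¬((α ⊃ α) ⊃ γ) ⊃ ((α ≡ γ) ≡ (γ ≡ β)) = 1/2 ⊃ 5/6 = 1
β ⊃ α = 1/2 ⊃ 2/3 = 1
(β ⊃ α) ≡ α = 1 ≡ 2/3 = 2/3
¬((β ⊃ α) ≡ α) = ¬2/3 = 1/3
¬¬((β ⊃ α) ≡ α) = ¬1/3 = 2/3
(¬((α ⊃ α) ⊃ γ) ⊃ ((α ≡ γ) ≡ (γ ≡ β))) ⊃ ¬¬((β ⊃ α) ≡ α) = 1 ⊃ 2/3 = 2/3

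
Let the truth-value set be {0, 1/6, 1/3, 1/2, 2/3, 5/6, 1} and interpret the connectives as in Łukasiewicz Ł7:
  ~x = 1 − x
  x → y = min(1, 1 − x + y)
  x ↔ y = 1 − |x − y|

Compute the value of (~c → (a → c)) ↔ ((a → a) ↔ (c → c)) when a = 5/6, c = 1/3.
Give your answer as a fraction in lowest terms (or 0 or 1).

5/6

~c = ~1/3 = 2/3
a → c = 5/6 → 1/3 = 1/2
~c → (a → c) = 2/3 → 1/2 = 5/6
a → a = 5/6 → 5/6 = 1
c → c = 1/3 → 1/3 = 1
(a → a) ↔ (c → c) = 1 ↔ 1 = 1
(~c → (a → c)) ↔ ((a → a) ↔ (c → c)) = 5/6 ↔ 1 = 5/6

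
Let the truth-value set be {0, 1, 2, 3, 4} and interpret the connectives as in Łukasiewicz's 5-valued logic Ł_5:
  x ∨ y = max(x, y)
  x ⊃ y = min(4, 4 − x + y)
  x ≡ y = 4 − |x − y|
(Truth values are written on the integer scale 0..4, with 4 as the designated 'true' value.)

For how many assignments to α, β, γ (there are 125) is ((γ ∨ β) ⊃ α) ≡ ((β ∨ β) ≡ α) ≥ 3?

87

value 4: 59 assignments (counts)
value 3: 28 assignments (counts)
value 2: 20 assignments
value 1: 12 assignments
value 0: 6 assignments
So 87 of the 125 assignments meet the threshold.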